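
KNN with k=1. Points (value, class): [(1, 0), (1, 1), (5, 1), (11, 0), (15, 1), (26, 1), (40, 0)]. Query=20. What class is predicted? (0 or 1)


Distances from query 20:
Point 15 (class 1): distance = 5
K=1 nearest neighbors: classes = [1]
Votes for class 1: 1 / 1
Majority vote => class 1

1


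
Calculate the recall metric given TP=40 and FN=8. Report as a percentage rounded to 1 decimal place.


Recall = TP / (TP + FN) * 100
= 40 / (40 + 8)
= 40 / 48
= 0.8333
= 83.3%

83.3


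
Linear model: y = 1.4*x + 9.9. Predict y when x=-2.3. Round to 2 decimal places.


y = 1.4 * -2.3 + (9.9)
= -3.22 + (9.9)
= 6.68

6.68


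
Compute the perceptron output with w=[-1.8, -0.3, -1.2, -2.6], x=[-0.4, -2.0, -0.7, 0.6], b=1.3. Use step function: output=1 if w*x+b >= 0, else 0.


z = w . x + b
= -1.8*-0.4 + -0.3*-2.0 + -1.2*-0.7 + -2.6*0.6 + 1.3
= 0.72 + 0.6 + 0.84 + -1.56 + 1.3
= 0.6 + 1.3
= 1.9
Since z = 1.9 >= 0, output = 1

1


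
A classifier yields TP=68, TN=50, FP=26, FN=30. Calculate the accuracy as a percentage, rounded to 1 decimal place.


Accuracy = (TP + TN) / (TP + TN + FP + FN) * 100
= (68 + 50) / (68 + 50 + 26 + 30)
= 118 / 174
= 0.6782
= 67.8%

67.8


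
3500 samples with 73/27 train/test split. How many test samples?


Train samples = 3500 * 73% = 2555
Test samples = 3500 - 2555
= 945

945


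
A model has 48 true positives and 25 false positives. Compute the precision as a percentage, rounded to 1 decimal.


Precision = TP / (TP + FP) * 100
= 48 / (48 + 25)
= 48 / 73
= 0.6575
= 65.8%

65.8


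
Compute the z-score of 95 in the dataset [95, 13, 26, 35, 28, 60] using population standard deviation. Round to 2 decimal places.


Mean = (95 + 13 + 26 + 35 + 28 + 60) / 6 = 42.8333
Variance = sum((x_i - mean)^2) / n = 745.1389
Std = sqrt(745.1389) = 27.2972
Z = (x - mean) / std
= (95 - 42.8333) / 27.2972
= 52.1667 / 27.2972
= 1.91

1.91


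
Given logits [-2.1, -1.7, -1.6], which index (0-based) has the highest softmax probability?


Softmax is a monotonic transformation, so it preserves the argmax.
We need to find the index of the maximum logit.
Index 0: -2.1
Index 1: -1.7
Index 2: -1.6
Maximum logit = -1.6 at index 2

2


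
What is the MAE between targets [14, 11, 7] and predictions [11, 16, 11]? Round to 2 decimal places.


Absolute errors: [3, 5, 4]
Sum of absolute errors = 12
MAE = 12 / 3 = 4.00

4.00


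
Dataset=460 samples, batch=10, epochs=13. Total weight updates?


Iterations per epoch = 460 / 10 = 46
Total updates = iterations_per_epoch * epochs
= 46 * 13
= 598

598


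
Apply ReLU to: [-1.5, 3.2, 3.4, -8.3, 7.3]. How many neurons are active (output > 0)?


ReLU(x) = max(0, x) for each element:
ReLU(-1.5) = 0
ReLU(3.2) = 3.2
ReLU(3.4) = 3.4
ReLU(-8.3) = 0
ReLU(7.3) = 7.3
Active neurons (>0): 3

3


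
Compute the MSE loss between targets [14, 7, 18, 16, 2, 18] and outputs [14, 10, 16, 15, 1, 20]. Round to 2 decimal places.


Differences: [0, -3, 2, 1, 1, -2]
Squared errors: [0, 9, 4, 1, 1, 4]
Sum of squared errors = 19
MSE = 19 / 6 = 3.17

3.17


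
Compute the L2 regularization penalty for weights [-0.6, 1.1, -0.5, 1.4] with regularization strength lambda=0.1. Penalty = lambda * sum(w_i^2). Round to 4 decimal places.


Squaring each weight:
(-0.6)^2 = 0.36
1.1^2 = 1.21
(-0.5)^2 = 0.25
1.4^2 = 1.96
Sum of squares = 3.78
Penalty = 0.1 * 3.78 = 0.3780

0.3780


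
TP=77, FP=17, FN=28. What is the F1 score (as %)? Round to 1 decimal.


Precision = TP / (TP + FP) = 77 / 94 = 0.8191
Recall = TP / (TP + FN) = 77 / 105 = 0.7333
F1 = 2 * P * R / (P + R)
= 2 * 0.8191 * 0.7333 / (0.8191 + 0.7333)
= 1.2014 / 1.5525
= 0.7739
As percentage: 77.4%

77.4


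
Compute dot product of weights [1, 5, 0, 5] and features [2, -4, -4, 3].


Element-wise products:
1 * 2 = 2
5 * -4 = -20
0 * -4 = 0
5 * 3 = 15
Sum = 2 + -20 + 0 + 15
= -3

-3


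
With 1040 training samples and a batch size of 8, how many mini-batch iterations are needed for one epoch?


Iterations per epoch = dataset_size / batch_size
= 1040 / 8
= 130

130


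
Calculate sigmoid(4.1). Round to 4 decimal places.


sigmoid(z) = 1 / (1 + exp(-z))
exp(-(4.1)) = exp(-4.1) = 0.0166
1 + 0.0166 = 1.0166
1 / 1.0166 = 0.9837

0.9837


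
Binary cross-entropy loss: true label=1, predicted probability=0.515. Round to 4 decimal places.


For y=1: Loss = -log(p)
= -log(0.515)
= -(-0.6636)
= 0.6636

0.6636


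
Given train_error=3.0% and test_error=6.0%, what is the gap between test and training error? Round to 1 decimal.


Generalization gap = test_error - train_error
= 6.0 - 3.0
= 3.0%
A moderate gap.

3.0


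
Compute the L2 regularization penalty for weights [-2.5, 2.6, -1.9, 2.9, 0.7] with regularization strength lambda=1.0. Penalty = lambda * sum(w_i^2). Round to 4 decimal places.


Squaring each weight:
(-2.5)^2 = 6.25
2.6^2 = 6.76
(-1.9)^2 = 3.61
2.9^2 = 8.41
0.7^2 = 0.49
Sum of squares = 25.52
Penalty = 1.0 * 25.52 = 25.5200

25.5200


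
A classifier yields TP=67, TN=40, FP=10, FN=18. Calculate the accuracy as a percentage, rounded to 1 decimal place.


Accuracy = (TP + TN) / (TP + TN + FP + FN) * 100
= (67 + 40) / (67 + 40 + 10 + 18)
= 107 / 135
= 0.7926
= 79.3%

79.3


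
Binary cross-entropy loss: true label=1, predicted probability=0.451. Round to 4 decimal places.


For y=1: Loss = -log(p)
= -log(0.451)
= -(-0.7963)
= 0.7963

0.7963


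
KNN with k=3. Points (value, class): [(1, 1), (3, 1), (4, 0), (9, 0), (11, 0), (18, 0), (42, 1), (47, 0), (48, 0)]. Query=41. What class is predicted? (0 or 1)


Distances from query 41:
Point 42 (class 1): distance = 1
Point 47 (class 0): distance = 6
Point 48 (class 0): distance = 7
K=3 nearest neighbors: classes = [1, 0, 0]
Votes for class 1: 1 / 3
Majority vote => class 0

0


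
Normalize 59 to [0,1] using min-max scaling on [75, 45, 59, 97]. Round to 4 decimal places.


Min = 45, Max = 97
Range = 97 - 45 = 52
Scaled = (x - min) / (max - min)
= (59 - 45) / 52
= 14 / 52
= 0.2692

0.2692


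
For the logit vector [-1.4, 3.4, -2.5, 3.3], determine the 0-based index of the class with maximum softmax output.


Softmax is a monotonic transformation, so it preserves the argmax.
We need to find the index of the maximum logit.
Index 0: -1.4
Index 1: 3.4
Index 2: -2.5
Index 3: 3.3
Maximum logit = 3.4 at index 1

1


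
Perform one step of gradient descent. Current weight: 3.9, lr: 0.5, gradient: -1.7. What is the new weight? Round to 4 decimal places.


w_new = w_old - lr * gradient
= 3.9 - 0.5 * -1.7
= 3.9 - (-0.85)
= 4.7500

4.7500


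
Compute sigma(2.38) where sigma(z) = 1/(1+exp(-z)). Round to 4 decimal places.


sigmoid(z) = 1 / (1 + exp(-z))
exp(-(2.38)) = exp(-2.38) = 0.0926
1 + 0.0926 = 1.0926
1 / 1.0926 = 0.9153

0.9153


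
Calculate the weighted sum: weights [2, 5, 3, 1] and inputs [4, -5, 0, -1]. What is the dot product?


Element-wise products:
2 * 4 = 8
5 * -5 = -25
3 * 0 = 0
1 * -1 = -1
Sum = 8 + -25 + 0 + -1
= -18

-18


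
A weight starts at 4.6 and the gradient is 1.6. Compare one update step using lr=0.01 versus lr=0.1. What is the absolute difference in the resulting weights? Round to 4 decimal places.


With lr=0.01: w_new = 4.6 - 0.01 * 1.6 = 4.584
With lr=0.1: w_new = 4.6 - 0.1 * 1.6 = 4.44
Absolute difference = |4.584 - 4.44|
= 0.1440

0.1440


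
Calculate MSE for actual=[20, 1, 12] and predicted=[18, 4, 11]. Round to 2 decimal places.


Differences: [2, -3, 1]
Squared errors: [4, 9, 1]
Sum of squared errors = 14
MSE = 14 / 3 = 4.67

4.67


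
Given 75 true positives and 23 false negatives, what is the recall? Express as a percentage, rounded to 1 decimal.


Recall = TP / (TP + FN) * 100
= 75 / (75 + 23)
= 75 / 98
= 0.7653
= 76.5%

76.5


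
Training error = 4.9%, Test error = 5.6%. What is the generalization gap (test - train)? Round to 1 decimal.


Generalization gap = test_error - train_error
= 5.6 - 4.9
= 0.7%
A small gap suggests good generalization.

0.7


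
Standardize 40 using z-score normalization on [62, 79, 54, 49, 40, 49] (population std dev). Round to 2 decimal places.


Mean = (62 + 79 + 54 + 49 + 40 + 49) / 6 = 55.5
Variance = sum((x_i - mean)^2) / n = 153.5833
Std = sqrt(153.5833) = 12.3929
Z = (x - mean) / std
= (40 - 55.5) / 12.3929
= -15.5 / 12.3929
= -1.25

-1.25


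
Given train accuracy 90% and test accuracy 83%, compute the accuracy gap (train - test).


Gap = train_accuracy - test_accuracy
= 90 - 83
= 7%
This moderate gap may indicate mild overfitting.

7


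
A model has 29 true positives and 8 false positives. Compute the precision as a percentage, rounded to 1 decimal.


Precision = TP / (TP + FP) * 100
= 29 / (29 + 8)
= 29 / 37
= 0.7838
= 78.4%

78.4


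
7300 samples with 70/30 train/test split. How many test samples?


Train samples = 7300 * 70% = 5110
Test samples = 7300 - 5110
= 2190

2190


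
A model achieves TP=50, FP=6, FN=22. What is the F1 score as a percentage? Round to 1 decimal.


Precision = TP / (TP + FP) = 50 / 56 = 0.8929
Recall = TP / (TP + FN) = 50 / 72 = 0.6944
F1 = 2 * P * R / (P + R)
= 2 * 0.8929 * 0.6944 / (0.8929 + 0.6944)
= 1.2401 / 1.5873
= 0.7812
As percentage: 78.1%

78.1


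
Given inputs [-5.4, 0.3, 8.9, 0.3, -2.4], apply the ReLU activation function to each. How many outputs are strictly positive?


ReLU(x) = max(0, x) for each element:
ReLU(-5.4) = 0
ReLU(0.3) = 0.3
ReLU(8.9) = 8.9
ReLU(0.3) = 0.3
ReLU(-2.4) = 0
Active neurons (>0): 3

3


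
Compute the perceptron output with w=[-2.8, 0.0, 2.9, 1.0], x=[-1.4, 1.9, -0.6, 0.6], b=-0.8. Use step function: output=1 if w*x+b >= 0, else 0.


z = w . x + b
= -2.8*-1.4 + 0.0*1.9 + 2.9*-0.6 + 1.0*0.6 + -0.8
= 3.92 + 0.0 + -1.74 + 0.6 + -0.8
= 2.78 + -0.8
= 1.98
Since z = 1.98 >= 0, output = 1

1


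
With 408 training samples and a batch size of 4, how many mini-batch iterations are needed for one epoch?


Iterations per epoch = dataset_size / batch_size
= 408 / 4
= 102

102


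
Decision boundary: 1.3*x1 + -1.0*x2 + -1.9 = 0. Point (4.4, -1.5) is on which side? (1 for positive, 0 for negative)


Compute 1.3 * 4.4 + -1.0 * -1.5 + -1.9
= 5.72 + 1.5 + -1.9
= 5.32
Since 5.32 >= 0, the point is on the positive side.

1


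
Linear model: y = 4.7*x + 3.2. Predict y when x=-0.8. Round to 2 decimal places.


y = 4.7 * -0.8 + (3.2)
= -3.76 + (3.2)
= -0.56

-0.56


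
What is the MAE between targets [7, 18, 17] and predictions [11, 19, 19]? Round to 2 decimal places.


Absolute errors: [4, 1, 2]
Sum of absolute errors = 7
MAE = 7 / 3 = 2.33

2.33


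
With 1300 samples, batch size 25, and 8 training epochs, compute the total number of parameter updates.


Iterations per epoch = 1300 / 25 = 52
Total updates = iterations_per_epoch * epochs
= 52 * 8
= 416

416


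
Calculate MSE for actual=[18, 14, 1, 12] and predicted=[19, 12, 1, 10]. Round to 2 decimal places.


Differences: [-1, 2, 0, 2]
Squared errors: [1, 4, 0, 4]
Sum of squared errors = 9
MSE = 9 / 4 = 2.25

2.25


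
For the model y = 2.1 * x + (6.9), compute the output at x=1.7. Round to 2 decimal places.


y = 2.1 * 1.7 + (6.9)
= 3.57 + (6.9)
= 10.47

10.47


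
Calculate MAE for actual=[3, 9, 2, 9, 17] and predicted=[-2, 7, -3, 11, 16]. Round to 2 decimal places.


Absolute errors: [5, 2, 5, 2, 1]
Sum of absolute errors = 15
MAE = 15 / 5 = 3.00

3.00


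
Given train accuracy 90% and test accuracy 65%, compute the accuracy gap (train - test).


Gap = train_accuracy - test_accuracy
= 90 - 65
= 25%
This large gap strongly indicates overfitting.

25


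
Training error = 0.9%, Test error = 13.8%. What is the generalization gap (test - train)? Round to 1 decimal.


Generalization gap = test_error - train_error
= 13.8 - 0.9
= 12.9%
A large gap suggests overfitting.

12.9


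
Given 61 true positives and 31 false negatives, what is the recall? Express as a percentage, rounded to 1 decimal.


Recall = TP / (TP + FN) * 100
= 61 / (61 + 31)
= 61 / 92
= 0.663
= 66.3%

66.3


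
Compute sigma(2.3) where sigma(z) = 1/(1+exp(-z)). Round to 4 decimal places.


sigmoid(z) = 1 / (1 + exp(-z))
exp(-(2.3)) = exp(-2.3) = 0.1003
1 + 0.1003 = 1.1003
1 / 1.1003 = 0.9089

0.9089


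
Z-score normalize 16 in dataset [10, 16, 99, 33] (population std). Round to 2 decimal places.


Mean = (10 + 16 + 99 + 33) / 4 = 39.5
Variance = sum((x_i - mean)^2) / n = 1251.25
Std = sqrt(1251.25) = 35.373
Z = (x - mean) / std
= (16 - 39.5) / 35.373
= -23.5 / 35.373
= -0.66

-0.66


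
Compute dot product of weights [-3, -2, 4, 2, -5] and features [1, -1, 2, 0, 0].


Element-wise products:
-3 * 1 = -3
-2 * -1 = 2
4 * 2 = 8
2 * 0 = 0
-5 * 0 = 0
Sum = -3 + 2 + 8 + 0 + 0
= 7

7


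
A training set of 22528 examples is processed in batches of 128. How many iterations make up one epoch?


Iterations per epoch = dataset_size / batch_size
= 22528 / 128
= 176

176


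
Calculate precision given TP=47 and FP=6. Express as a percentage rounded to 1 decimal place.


Precision = TP / (TP + FP) * 100
= 47 / (47 + 6)
= 47 / 53
= 0.8868
= 88.7%

88.7


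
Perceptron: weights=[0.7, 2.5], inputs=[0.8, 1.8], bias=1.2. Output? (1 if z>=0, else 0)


z = w . x + b
= 0.7*0.8 + 2.5*1.8 + 1.2
= 0.56 + 4.5 + 1.2
= 5.06 + 1.2
= 6.26
Since z = 6.26 >= 0, output = 1

1


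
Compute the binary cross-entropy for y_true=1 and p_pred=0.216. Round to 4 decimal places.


For y=1: Loss = -log(p)
= -log(0.216)
= -(-1.5325)
= 1.5325

1.5325


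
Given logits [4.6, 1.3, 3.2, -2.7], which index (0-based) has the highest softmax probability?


Softmax is a monotonic transformation, so it preserves the argmax.
We need to find the index of the maximum logit.
Index 0: 4.6
Index 1: 1.3
Index 2: 3.2
Index 3: -2.7
Maximum logit = 4.6 at index 0

0


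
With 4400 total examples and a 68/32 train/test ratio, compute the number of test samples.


Train samples = 4400 * 68% = 2992
Test samples = 4400 - 2992
= 1408

1408


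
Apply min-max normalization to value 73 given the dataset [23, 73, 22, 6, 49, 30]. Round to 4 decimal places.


Min = 6, Max = 73
Range = 73 - 6 = 67
Scaled = (x - min) / (max - min)
= (73 - 6) / 67
= 67 / 67
= 1.0000

1.0000


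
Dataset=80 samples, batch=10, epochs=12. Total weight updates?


Iterations per epoch = 80 / 10 = 8
Total updates = iterations_per_epoch * epochs
= 8 * 12
= 96

96


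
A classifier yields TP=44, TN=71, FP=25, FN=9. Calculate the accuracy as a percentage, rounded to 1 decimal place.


Accuracy = (TP + TN) / (TP + TN + FP + FN) * 100
= (44 + 71) / (44 + 71 + 25 + 9)
= 115 / 149
= 0.7718
= 77.2%

77.2


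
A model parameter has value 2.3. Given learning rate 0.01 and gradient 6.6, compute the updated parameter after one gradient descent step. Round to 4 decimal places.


w_new = w_old - lr * gradient
= 2.3 - 0.01 * 6.6
= 2.3 - (0.066)
= 2.2340

2.2340


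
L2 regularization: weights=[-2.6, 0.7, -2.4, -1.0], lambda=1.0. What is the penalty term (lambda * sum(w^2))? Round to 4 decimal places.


Squaring each weight:
(-2.6)^2 = 6.76
0.7^2 = 0.49
(-2.4)^2 = 5.76
(-1.0)^2 = 1.0
Sum of squares = 14.01
Penalty = 1.0 * 14.01 = 14.0100

14.0100


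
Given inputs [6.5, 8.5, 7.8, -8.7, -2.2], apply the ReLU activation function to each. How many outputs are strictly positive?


ReLU(x) = max(0, x) for each element:
ReLU(6.5) = 6.5
ReLU(8.5) = 8.5
ReLU(7.8) = 7.8
ReLU(-8.7) = 0
ReLU(-2.2) = 0
Active neurons (>0): 3

3


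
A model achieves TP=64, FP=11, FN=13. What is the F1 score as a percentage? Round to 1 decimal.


Precision = TP / (TP + FP) = 64 / 75 = 0.8533
Recall = TP / (TP + FN) = 64 / 77 = 0.8312
F1 = 2 * P * R / (P + R)
= 2 * 0.8533 * 0.8312 / (0.8533 + 0.8312)
= 1.4185 / 1.6845
= 0.8421
As percentage: 84.2%

84.2


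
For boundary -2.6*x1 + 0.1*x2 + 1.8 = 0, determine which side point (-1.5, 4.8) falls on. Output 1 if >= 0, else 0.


Compute -2.6 * -1.5 + 0.1 * 4.8 + 1.8
= 3.9 + 0.48 + 1.8
= 6.18
Since 6.18 >= 0, the point is on the positive side.

1


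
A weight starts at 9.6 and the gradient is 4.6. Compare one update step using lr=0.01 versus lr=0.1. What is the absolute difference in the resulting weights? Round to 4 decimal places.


With lr=0.01: w_new = 9.6 - 0.01 * 4.6 = 9.554
With lr=0.1: w_new = 9.6 - 0.1 * 4.6 = 9.14
Absolute difference = |9.554 - 9.14|
= 0.4140

0.4140


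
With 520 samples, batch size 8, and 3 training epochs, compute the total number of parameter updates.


Iterations per epoch = 520 / 8 = 65
Total updates = iterations_per_epoch * epochs
= 65 * 3
= 195

195


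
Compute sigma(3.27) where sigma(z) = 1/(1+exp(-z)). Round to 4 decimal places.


sigmoid(z) = 1 / (1 + exp(-z))
exp(-(3.27)) = exp(-3.27) = 0.038
1 + 0.038 = 1.038
1 / 1.038 = 0.9634

0.9634


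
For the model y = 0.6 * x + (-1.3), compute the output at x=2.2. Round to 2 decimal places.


y = 0.6 * 2.2 + (-1.3)
= 1.32 + (-1.3)
= 0.02

0.02


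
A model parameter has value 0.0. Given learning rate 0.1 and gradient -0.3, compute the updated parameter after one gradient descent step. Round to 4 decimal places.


w_new = w_old - lr * gradient
= 0.0 - 0.1 * -0.3
= 0.0 - (-0.03)
= 0.0300

0.0300


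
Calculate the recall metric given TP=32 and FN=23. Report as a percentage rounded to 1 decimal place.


Recall = TP / (TP + FN) * 100
= 32 / (32 + 23)
= 32 / 55
= 0.5818
= 58.2%

58.2


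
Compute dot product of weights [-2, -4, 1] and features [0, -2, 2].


Element-wise products:
-2 * 0 = 0
-4 * -2 = 8
1 * 2 = 2
Sum = 0 + 8 + 2
= 10

10


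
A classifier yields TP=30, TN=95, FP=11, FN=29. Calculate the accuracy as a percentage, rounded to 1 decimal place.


Accuracy = (TP + TN) / (TP + TN + FP + FN) * 100
= (30 + 95) / (30 + 95 + 11 + 29)
= 125 / 165
= 0.7576
= 75.8%

75.8


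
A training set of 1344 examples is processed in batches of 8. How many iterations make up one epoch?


Iterations per epoch = dataset_size / batch_size
= 1344 / 8
= 168

168


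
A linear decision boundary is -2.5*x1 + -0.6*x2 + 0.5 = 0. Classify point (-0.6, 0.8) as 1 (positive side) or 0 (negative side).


Compute -2.5 * -0.6 + -0.6 * 0.8 + 0.5
= 1.5 + -0.48 + 0.5
= 1.52
Since 1.52 >= 0, the point is on the positive side.

1


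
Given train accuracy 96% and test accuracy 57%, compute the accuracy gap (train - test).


Gap = train_accuracy - test_accuracy
= 96 - 57
= 39%
This large gap strongly indicates overfitting.

39


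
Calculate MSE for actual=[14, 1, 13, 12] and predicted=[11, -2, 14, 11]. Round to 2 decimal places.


Differences: [3, 3, -1, 1]
Squared errors: [9, 9, 1, 1]
Sum of squared errors = 20
MSE = 20 / 4 = 5.00

5.00


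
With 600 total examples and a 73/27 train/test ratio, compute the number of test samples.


Train samples = 600 * 73% = 438
Test samples = 600 - 438
= 162

162


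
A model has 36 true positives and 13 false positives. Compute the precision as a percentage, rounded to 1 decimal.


Precision = TP / (TP + FP) * 100
= 36 / (36 + 13)
= 36 / 49
= 0.7347
= 73.5%

73.5


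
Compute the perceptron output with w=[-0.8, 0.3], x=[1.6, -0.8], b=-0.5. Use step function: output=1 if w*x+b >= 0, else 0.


z = w . x + b
= -0.8*1.6 + 0.3*-0.8 + -0.5
= -1.28 + -0.24 + -0.5
= -1.52 + -0.5
= -2.02
Since z = -2.02 < 0, output = 0

0


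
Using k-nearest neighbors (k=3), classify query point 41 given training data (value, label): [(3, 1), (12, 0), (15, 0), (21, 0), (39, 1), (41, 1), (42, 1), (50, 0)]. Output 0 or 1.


Distances from query 41:
Point 41 (class 1): distance = 0
Point 42 (class 1): distance = 1
Point 39 (class 1): distance = 2
K=3 nearest neighbors: classes = [1, 1, 1]
Votes for class 1: 3 / 3
Majority vote => class 1

1


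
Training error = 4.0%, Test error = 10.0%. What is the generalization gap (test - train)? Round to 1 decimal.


Generalization gap = test_error - train_error
= 10.0 - 4.0
= 6.0%
A moderate gap.

6.0


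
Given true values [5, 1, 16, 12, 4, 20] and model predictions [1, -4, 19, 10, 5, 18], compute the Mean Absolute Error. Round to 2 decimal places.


Absolute errors: [4, 5, 3, 2, 1, 2]
Sum of absolute errors = 17
MAE = 17 / 6 = 2.83

2.83


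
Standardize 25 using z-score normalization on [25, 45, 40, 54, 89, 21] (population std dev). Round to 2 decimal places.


Mean = (25 + 45 + 40 + 54 + 89 + 21) / 6 = 45.6667
Variance = sum((x_i - mean)^2) / n = 502.5556
Std = sqrt(502.5556) = 22.4178
Z = (x - mean) / std
= (25 - 45.6667) / 22.4178
= -20.6667 / 22.4178
= -0.92

-0.92


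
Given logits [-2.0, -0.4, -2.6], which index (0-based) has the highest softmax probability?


Softmax is a monotonic transformation, so it preserves the argmax.
We need to find the index of the maximum logit.
Index 0: -2.0
Index 1: -0.4
Index 2: -2.6
Maximum logit = -0.4 at index 1

1


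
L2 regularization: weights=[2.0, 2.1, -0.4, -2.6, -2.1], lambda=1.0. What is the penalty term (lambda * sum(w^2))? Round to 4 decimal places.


Squaring each weight:
2.0^2 = 4.0
2.1^2 = 4.41
(-0.4)^2 = 0.16
(-2.6)^2 = 6.76
(-2.1)^2 = 4.41
Sum of squares = 19.74
Penalty = 1.0 * 19.74 = 19.7400

19.7400


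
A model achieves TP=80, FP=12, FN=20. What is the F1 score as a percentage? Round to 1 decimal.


Precision = TP / (TP + FP) = 80 / 92 = 0.8696
Recall = TP / (TP + FN) = 80 / 100 = 0.8
F1 = 2 * P * R / (P + R)
= 2 * 0.8696 * 0.8 / (0.8696 + 0.8)
= 1.3913 / 1.6696
= 0.8333
As percentage: 83.3%

83.3


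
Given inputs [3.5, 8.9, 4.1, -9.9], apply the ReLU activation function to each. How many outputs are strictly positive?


ReLU(x) = max(0, x) for each element:
ReLU(3.5) = 3.5
ReLU(8.9) = 8.9
ReLU(4.1) = 4.1
ReLU(-9.9) = 0
Active neurons (>0): 3

3


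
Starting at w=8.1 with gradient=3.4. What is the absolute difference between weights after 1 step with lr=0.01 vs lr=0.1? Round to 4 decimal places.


With lr=0.01: w_new = 8.1 - 0.01 * 3.4 = 8.066
With lr=0.1: w_new = 8.1 - 0.1 * 3.4 = 7.76
Absolute difference = |8.066 - 7.76|
= 0.3060

0.3060


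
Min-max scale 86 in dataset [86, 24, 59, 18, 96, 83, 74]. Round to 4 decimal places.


Min = 18, Max = 96
Range = 96 - 18 = 78
Scaled = (x - min) / (max - min)
= (86 - 18) / 78
= 68 / 78
= 0.8718

0.8718


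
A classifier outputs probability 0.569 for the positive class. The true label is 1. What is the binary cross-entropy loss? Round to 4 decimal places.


For y=1: Loss = -log(p)
= -log(0.569)
= -(-0.5639)
= 0.5639

0.5639


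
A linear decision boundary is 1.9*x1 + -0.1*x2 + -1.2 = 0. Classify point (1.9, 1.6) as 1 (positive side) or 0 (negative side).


Compute 1.9 * 1.9 + -0.1 * 1.6 + -1.2
= 3.61 + -0.16 + -1.2
= 2.25
Since 2.25 >= 0, the point is on the positive side.

1


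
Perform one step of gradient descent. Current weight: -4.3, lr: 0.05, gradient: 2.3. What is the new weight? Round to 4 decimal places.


w_new = w_old - lr * gradient
= -4.3 - 0.05 * 2.3
= -4.3 - (0.115)
= -4.4150

-4.4150


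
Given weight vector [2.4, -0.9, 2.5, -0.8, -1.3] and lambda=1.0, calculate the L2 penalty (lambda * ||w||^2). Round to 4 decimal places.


Squaring each weight:
2.4^2 = 5.76
(-0.9)^2 = 0.81
2.5^2 = 6.25
(-0.8)^2 = 0.64
(-1.3)^2 = 1.69
Sum of squares = 15.15
Penalty = 1.0 * 15.15 = 15.1500

15.1500


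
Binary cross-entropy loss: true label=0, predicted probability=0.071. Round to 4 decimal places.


For y=0: Loss = -log(1-p)
= -log(1 - 0.071)
= -log(0.929)
= -(-0.0736)
= 0.0736

0.0736


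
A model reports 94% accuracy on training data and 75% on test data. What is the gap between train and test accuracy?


Gap = train_accuracy - test_accuracy
= 94 - 75
= 19%
This gap suggests the model is overfitting.

19


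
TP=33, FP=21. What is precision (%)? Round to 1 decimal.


Precision = TP / (TP + FP) * 100
= 33 / (33 + 21)
= 33 / 54
= 0.6111
= 61.1%

61.1


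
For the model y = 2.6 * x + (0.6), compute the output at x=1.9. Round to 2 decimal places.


y = 2.6 * 1.9 + (0.6)
= 4.94 + (0.6)
= 5.54

5.54


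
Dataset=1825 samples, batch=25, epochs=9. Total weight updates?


Iterations per epoch = 1825 / 25 = 73
Total updates = iterations_per_epoch * epochs
= 73 * 9
= 657

657


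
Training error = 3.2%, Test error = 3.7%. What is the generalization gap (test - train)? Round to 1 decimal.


Generalization gap = test_error - train_error
= 3.7 - 3.2
= 0.5%
A small gap suggests good generalization.

0.5


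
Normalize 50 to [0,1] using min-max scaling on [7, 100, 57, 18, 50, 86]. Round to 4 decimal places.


Min = 7, Max = 100
Range = 100 - 7 = 93
Scaled = (x - min) / (max - min)
= (50 - 7) / 93
= 43 / 93
= 0.4624

0.4624


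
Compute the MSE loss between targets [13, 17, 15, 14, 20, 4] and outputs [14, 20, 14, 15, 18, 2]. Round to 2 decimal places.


Differences: [-1, -3, 1, -1, 2, 2]
Squared errors: [1, 9, 1, 1, 4, 4]
Sum of squared errors = 20
MSE = 20 / 6 = 3.33

3.33


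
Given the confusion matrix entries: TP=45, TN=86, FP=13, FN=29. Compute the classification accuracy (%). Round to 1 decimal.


Accuracy = (TP + TN) / (TP + TN + FP + FN) * 100
= (45 + 86) / (45 + 86 + 13 + 29)
= 131 / 173
= 0.7572
= 75.7%

75.7


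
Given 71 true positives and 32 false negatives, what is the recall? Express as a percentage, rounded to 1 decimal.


Recall = TP / (TP + FN) * 100
= 71 / (71 + 32)
= 71 / 103
= 0.6893
= 68.9%

68.9


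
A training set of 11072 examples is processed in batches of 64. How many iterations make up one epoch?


Iterations per epoch = dataset_size / batch_size
= 11072 / 64
= 173

173


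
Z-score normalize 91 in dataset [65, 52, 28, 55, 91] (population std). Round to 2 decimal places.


Mean = (65 + 52 + 28 + 55 + 91) / 5 = 58.2
Variance = sum((x_i - mean)^2) / n = 416.56
Std = sqrt(416.56) = 20.4098
Z = (x - mean) / std
= (91 - 58.2) / 20.4098
= 32.8 / 20.4098
= 1.61

1.61


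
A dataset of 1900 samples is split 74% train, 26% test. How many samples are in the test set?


Train samples = 1900 * 74% = 1406
Test samples = 1900 - 1406
= 494

494


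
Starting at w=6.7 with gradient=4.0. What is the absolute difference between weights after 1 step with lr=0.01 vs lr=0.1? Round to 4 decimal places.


With lr=0.01: w_new = 6.7 - 0.01 * 4.0 = 6.66
With lr=0.1: w_new = 6.7 - 0.1 * 4.0 = 6.3
Absolute difference = |6.66 - 6.3|
= 0.3600

0.3600


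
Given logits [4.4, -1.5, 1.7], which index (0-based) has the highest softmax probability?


Softmax is a monotonic transformation, so it preserves the argmax.
We need to find the index of the maximum logit.
Index 0: 4.4
Index 1: -1.5
Index 2: 1.7
Maximum logit = 4.4 at index 0

0


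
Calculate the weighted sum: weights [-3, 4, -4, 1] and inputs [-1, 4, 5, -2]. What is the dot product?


Element-wise products:
-3 * -1 = 3
4 * 4 = 16
-4 * 5 = -20
1 * -2 = -2
Sum = 3 + 16 + -20 + -2
= -3

-3


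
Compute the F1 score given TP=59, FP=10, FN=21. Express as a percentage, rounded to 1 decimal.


Precision = TP / (TP + FP) = 59 / 69 = 0.8551
Recall = TP / (TP + FN) = 59 / 80 = 0.7375
F1 = 2 * P * R / (P + R)
= 2 * 0.8551 * 0.7375 / (0.8551 + 0.7375)
= 1.2612 / 1.5926
= 0.7919
As percentage: 79.2%

79.2


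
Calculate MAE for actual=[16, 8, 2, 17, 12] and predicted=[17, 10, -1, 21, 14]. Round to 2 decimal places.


Absolute errors: [1, 2, 3, 4, 2]
Sum of absolute errors = 12
MAE = 12 / 5 = 2.40

2.40


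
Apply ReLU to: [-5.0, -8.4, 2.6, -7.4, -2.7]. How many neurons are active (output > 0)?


ReLU(x) = max(0, x) for each element:
ReLU(-5.0) = 0
ReLU(-8.4) = 0
ReLU(2.6) = 2.6
ReLU(-7.4) = 0
ReLU(-2.7) = 0
Active neurons (>0): 1

1


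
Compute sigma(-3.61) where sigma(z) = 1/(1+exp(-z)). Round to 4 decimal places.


sigmoid(z) = 1 / (1 + exp(-z))
exp(-(-3.61)) = exp(3.61) = 36.9661
1 + 36.9661 = 37.9661
1 / 37.9661 = 0.0263

0.0263


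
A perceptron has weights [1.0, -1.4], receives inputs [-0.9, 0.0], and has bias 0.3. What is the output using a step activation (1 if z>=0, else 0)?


z = w . x + b
= 1.0*-0.9 + -1.4*0.0 + 0.3
= -0.9 + -0.0 + 0.3
= -0.9 + 0.3
= -0.6
Since z = -0.6 < 0, output = 0

0


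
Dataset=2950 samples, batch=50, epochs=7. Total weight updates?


Iterations per epoch = 2950 / 50 = 59
Total updates = iterations_per_epoch * epochs
= 59 * 7
= 413

413


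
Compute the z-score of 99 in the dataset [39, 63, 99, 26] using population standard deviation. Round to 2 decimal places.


Mean = (39 + 63 + 99 + 26) / 4 = 56.75
Variance = sum((x_i - mean)^2) / n = 771.1875
Std = sqrt(771.1875) = 27.7703
Z = (x - mean) / std
= (99 - 56.75) / 27.7703
= 42.25 / 27.7703
= 1.52

1.52


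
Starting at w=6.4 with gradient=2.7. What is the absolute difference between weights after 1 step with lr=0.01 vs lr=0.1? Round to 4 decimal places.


With lr=0.01: w_new = 6.4 - 0.01 * 2.7 = 6.373
With lr=0.1: w_new = 6.4 - 0.1 * 2.7 = 6.13
Absolute difference = |6.373 - 6.13|
= 0.2430

0.2430


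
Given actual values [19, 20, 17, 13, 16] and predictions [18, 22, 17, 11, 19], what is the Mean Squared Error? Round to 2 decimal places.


Differences: [1, -2, 0, 2, -3]
Squared errors: [1, 4, 0, 4, 9]
Sum of squared errors = 18
MSE = 18 / 5 = 3.60

3.60


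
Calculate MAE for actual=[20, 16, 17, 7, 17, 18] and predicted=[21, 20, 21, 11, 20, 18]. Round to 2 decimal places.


Absolute errors: [1, 4, 4, 4, 3, 0]
Sum of absolute errors = 16
MAE = 16 / 6 = 2.67

2.67


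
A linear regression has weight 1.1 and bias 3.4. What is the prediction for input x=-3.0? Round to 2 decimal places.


y = 1.1 * -3.0 + (3.4)
= -3.3 + (3.4)
= 0.10

0.10


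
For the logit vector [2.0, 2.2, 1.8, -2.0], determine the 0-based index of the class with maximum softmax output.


Softmax is a monotonic transformation, so it preserves the argmax.
We need to find the index of the maximum logit.
Index 0: 2.0
Index 1: 2.2
Index 2: 1.8
Index 3: -2.0
Maximum logit = 2.2 at index 1

1


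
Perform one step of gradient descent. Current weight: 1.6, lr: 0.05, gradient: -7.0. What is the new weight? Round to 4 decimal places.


w_new = w_old - lr * gradient
= 1.6 - 0.05 * -7.0
= 1.6 - (-0.35)
= 1.9500

1.9500


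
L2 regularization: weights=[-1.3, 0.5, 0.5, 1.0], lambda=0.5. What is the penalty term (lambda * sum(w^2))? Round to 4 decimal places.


Squaring each weight:
(-1.3)^2 = 1.69
0.5^2 = 0.25
0.5^2 = 0.25
1.0^2 = 1.0
Sum of squares = 3.19
Penalty = 0.5 * 3.19 = 1.5950

1.5950


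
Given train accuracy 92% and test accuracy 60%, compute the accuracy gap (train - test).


Gap = train_accuracy - test_accuracy
= 92 - 60
= 32%
This large gap strongly indicates overfitting.

32


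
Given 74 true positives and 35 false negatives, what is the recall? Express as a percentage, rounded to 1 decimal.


Recall = TP / (TP + FN) * 100
= 74 / (74 + 35)
= 74 / 109
= 0.6789
= 67.9%

67.9


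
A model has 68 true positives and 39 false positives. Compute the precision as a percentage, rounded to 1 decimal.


Precision = TP / (TP + FP) * 100
= 68 / (68 + 39)
= 68 / 107
= 0.6355
= 63.6%

63.6


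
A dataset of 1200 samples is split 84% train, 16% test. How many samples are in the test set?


Train samples = 1200 * 84% = 1008
Test samples = 1200 - 1008
= 192

192


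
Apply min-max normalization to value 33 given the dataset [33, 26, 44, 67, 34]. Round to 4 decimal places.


Min = 26, Max = 67
Range = 67 - 26 = 41
Scaled = (x - min) / (max - min)
= (33 - 26) / 41
= 7 / 41
= 0.1707

0.1707


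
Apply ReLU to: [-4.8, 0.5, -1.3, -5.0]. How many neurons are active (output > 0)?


ReLU(x) = max(0, x) for each element:
ReLU(-4.8) = 0
ReLU(0.5) = 0.5
ReLU(-1.3) = 0
ReLU(-5.0) = 0
Active neurons (>0): 1

1


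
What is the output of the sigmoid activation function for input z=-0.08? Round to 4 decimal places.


sigmoid(z) = 1 / (1 + exp(-z))
exp(-(-0.08)) = exp(0.08) = 1.0833
1 + 1.0833 = 2.0833
1 / 2.0833 = 0.4800

0.4800


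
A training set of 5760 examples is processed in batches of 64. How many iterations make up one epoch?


Iterations per epoch = dataset_size / batch_size
= 5760 / 64
= 90

90


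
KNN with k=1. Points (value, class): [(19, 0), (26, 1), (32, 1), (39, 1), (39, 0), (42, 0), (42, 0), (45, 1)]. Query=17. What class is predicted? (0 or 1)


Distances from query 17:
Point 19 (class 0): distance = 2
K=1 nearest neighbors: classes = [0]
Votes for class 1: 0 / 1
Majority vote => class 0

0


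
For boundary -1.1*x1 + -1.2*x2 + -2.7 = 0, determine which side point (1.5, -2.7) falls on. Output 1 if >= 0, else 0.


Compute -1.1 * 1.5 + -1.2 * -2.7 + -2.7
= -1.65 + 3.24 + -2.7
= -1.11
Since -1.11 < 0, the point is on the negative side.

0


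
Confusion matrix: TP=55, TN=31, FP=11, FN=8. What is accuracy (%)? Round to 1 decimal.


Accuracy = (TP + TN) / (TP + TN + FP + FN) * 100
= (55 + 31) / (55 + 31 + 11 + 8)
= 86 / 105
= 0.819
= 81.9%

81.9


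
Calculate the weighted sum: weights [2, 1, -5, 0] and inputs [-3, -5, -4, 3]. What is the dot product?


Element-wise products:
2 * -3 = -6
1 * -5 = -5
-5 * -4 = 20
0 * 3 = 0
Sum = -6 + -5 + 20 + 0
= 9

9


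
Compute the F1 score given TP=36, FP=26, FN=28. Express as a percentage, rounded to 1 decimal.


Precision = TP / (TP + FP) = 36 / 62 = 0.5806
Recall = TP / (TP + FN) = 36 / 64 = 0.5625
F1 = 2 * P * R / (P + R)
= 2 * 0.5806 * 0.5625 / (0.5806 + 0.5625)
= 0.6532 / 1.1431
= 0.5714
As percentage: 57.1%

57.1


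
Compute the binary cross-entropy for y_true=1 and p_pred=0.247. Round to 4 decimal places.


For y=1: Loss = -log(p)
= -log(0.247)
= -(-1.3984)
= 1.3984

1.3984


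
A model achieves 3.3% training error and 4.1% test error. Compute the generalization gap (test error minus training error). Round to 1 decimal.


Generalization gap = test_error - train_error
= 4.1 - 3.3
= 0.8%
A small gap suggests good generalization.

0.8


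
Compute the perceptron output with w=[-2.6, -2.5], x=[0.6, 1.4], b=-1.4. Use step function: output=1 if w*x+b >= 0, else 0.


z = w . x + b
= -2.6*0.6 + -2.5*1.4 + -1.4
= -1.56 + -3.5 + -1.4
= -5.06 + -1.4
= -6.46
Since z = -6.46 < 0, output = 0

0


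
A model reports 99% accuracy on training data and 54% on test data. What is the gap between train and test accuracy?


Gap = train_accuracy - test_accuracy
= 99 - 54
= 45%
This large gap strongly indicates overfitting.

45


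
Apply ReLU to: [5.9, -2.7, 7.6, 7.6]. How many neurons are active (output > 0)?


ReLU(x) = max(0, x) for each element:
ReLU(5.9) = 5.9
ReLU(-2.7) = 0
ReLU(7.6) = 7.6
ReLU(7.6) = 7.6
Active neurons (>0): 3

3


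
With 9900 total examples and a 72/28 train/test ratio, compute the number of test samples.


Train samples = 9900 * 72% = 7128
Test samples = 9900 - 7128
= 2772

2772


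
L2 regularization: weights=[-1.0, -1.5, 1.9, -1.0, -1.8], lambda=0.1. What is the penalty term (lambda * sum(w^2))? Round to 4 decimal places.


Squaring each weight:
(-1.0)^2 = 1.0
(-1.5)^2 = 2.25
1.9^2 = 3.61
(-1.0)^2 = 1.0
(-1.8)^2 = 3.24
Sum of squares = 11.1
Penalty = 0.1 * 11.1 = 1.1100

1.1100


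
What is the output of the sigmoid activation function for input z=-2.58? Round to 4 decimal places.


sigmoid(z) = 1 / (1 + exp(-z))
exp(-(-2.58)) = exp(2.58) = 13.1971
1 + 13.1971 = 14.1971
1 / 14.1971 = 0.0704

0.0704


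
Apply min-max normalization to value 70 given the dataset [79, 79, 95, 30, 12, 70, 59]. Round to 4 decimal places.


Min = 12, Max = 95
Range = 95 - 12 = 83
Scaled = (x - min) / (max - min)
= (70 - 12) / 83
= 58 / 83
= 0.6988

0.6988


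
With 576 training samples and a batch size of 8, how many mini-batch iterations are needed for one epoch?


Iterations per epoch = dataset_size / batch_size
= 576 / 8
= 72

72


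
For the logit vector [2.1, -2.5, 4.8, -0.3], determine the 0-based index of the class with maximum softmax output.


Softmax is a monotonic transformation, so it preserves the argmax.
We need to find the index of the maximum logit.
Index 0: 2.1
Index 1: -2.5
Index 2: 4.8
Index 3: -0.3
Maximum logit = 4.8 at index 2

2


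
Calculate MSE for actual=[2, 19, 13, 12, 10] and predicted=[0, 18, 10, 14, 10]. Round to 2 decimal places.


Differences: [2, 1, 3, -2, 0]
Squared errors: [4, 1, 9, 4, 0]
Sum of squared errors = 18
MSE = 18 / 5 = 3.60

3.60


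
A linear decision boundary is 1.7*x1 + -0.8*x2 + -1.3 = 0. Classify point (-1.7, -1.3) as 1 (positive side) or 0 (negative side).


Compute 1.7 * -1.7 + -0.8 * -1.3 + -1.3
= -2.89 + 1.04 + -1.3
= -3.15
Since -3.15 < 0, the point is on the negative side.

0


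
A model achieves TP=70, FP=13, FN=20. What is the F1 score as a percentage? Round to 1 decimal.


Precision = TP / (TP + FP) = 70 / 83 = 0.8434
Recall = TP / (TP + FN) = 70 / 90 = 0.7778
F1 = 2 * P * R / (P + R)
= 2 * 0.8434 * 0.7778 / (0.8434 + 0.7778)
= 1.3119 / 1.6212
= 0.8092
As percentage: 80.9%

80.9


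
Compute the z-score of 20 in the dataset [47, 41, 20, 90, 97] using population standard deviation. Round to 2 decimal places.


Mean = (47 + 41 + 20 + 90 + 97) / 5 = 59.0
Variance = sum((x_i - mean)^2) / n = 878.8
Std = sqrt(878.8) = 29.6446
Z = (x - mean) / std
= (20 - 59.0) / 29.6446
= -39.0 / 29.6446
= -1.32

-1.32


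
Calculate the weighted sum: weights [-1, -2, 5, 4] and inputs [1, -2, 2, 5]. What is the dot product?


Element-wise products:
-1 * 1 = -1
-2 * -2 = 4
5 * 2 = 10
4 * 5 = 20
Sum = -1 + 4 + 10 + 20
= 33

33


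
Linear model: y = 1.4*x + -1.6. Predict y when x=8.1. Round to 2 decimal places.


y = 1.4 * 8.1 + (-1.6)
= 11.34 + (-1.6)
= 9.74

9.74


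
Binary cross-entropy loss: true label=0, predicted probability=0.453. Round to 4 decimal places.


For y=0: Loss = -log(1-p)
= -log(1 - 0.453)
= -log(0.547)
= -(-0.6033)
= 0.6033

0.6033


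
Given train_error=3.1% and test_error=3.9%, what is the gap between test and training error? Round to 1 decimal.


Generalization gap = test_error - train_error
= 3.9 - 3.1
= 0.8%
A small gap suggests good generalization.

0.8


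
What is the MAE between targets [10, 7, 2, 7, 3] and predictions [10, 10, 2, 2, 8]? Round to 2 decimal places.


Absolute errors: [0, 3, 0, 5, 5]
Sum of absolute errors = 13
MAE = 13 / 5 = 2.60

2.60


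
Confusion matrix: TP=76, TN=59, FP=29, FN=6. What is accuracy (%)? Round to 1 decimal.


Accuracy = (TP + TN) / (TP + TN + FP + FN) * 100
= (76 + 59) / (76 + 59 + 29 + 6)
= 135 / 170
= 0.7941
= 79.4%

79.4


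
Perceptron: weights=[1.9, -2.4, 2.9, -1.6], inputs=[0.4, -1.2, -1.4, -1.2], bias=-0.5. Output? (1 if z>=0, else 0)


z = w . x + b
= 1.9*0.4 + -2.4*-1.2 + 2.9*-1.4 + -1.6*-1.2 + -0.5
= 0.76 + 2.88 + -4.06 + 1.92 + -0.5
= 1.5 + -0.5
= 1.0
Since z = 1.0 >= 0, output = 1

1


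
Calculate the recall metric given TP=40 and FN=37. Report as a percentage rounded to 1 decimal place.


Recall = TP / (TP + FN) * 100
= 40 / (40 + 37)
= 40 / 77
= 0.5195
= 51.9%

51.9


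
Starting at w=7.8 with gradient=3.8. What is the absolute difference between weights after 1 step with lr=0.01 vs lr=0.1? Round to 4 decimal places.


With lr=0.01: w_new = 7.8 - 0.01 * 3.8 = 7.762
With lr=0.1: w_new = 7.8 - 0.1 * 3.8 = 7.42
Absolute difference = |7.762 - 7.42|
= 0.3420

0.3420


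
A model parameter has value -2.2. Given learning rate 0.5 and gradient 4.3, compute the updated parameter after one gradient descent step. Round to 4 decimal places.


w_new = w_old - lr * gradient
= -2.2 - 0.5 * 4.3
= -2.2 - (2.15)
= -4.3500

-4.3500


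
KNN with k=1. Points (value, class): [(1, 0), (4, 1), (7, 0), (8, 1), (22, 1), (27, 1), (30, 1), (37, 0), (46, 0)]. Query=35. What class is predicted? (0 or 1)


Distances from query 35:
Point 37 (class 0): distance = 2
K=1 nearest neighbors: classes = [0]
Votes for class 1: 0 / 1
Majority vote => class 0

0
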